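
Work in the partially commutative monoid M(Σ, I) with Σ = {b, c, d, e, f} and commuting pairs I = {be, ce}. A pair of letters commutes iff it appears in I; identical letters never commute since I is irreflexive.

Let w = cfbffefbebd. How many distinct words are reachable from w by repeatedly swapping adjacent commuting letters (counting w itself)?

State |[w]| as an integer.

3

0(c) covers ∅
1(f) covers 0:c
2(b) covers 1:f
3(f) covers 2:b
4(f) covers 3:f
5(e) covers 4:f
6(f) covers 5:e
7(b) covers 6:f
8(e) covers 6:f
9(b) covers 7:b
10(d) covers 8:e, 9:b
floor of heap: 0:c
completions by unplaced set U, small U first (add the entries for U minus each lowest piece of U):
  |U|=1: {10}:1
  |U|=2: {8,10}:1  {9,10}:1
  |U|=3: {7,9,10}:1  {8,9,10}:2
  |U|=4: {7,8,9,10}:3
  |U|=5: {6,7,8,9,10}:3
  |U|=6: {5,6,7,8,9,10}:3
  |U|=7: {4,5,6,7,8,9,10}:3
  |U|=8: {3,4,5,6,7,8,9,10}:3
  |U|=9: {2,3,4,5,6,7,8,9,10}:3
  start at 0(c): 3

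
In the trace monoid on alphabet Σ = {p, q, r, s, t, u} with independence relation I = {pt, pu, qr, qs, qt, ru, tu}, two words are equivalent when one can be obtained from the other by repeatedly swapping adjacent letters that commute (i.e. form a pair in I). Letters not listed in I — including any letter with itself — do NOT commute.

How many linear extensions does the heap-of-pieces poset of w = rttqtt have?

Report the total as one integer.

0(r) covers ∅
1(t) covers 0:r
2(t) covers 1:t
3(q) covers ∅
4(t) covers 2:t
5(t) covers 4:t
floor of heap: 0:r, 3:q
completions by unplaced set U, small U first (add the entries for U minus each lowest piece of U):
  |U|=1: {3}:1  {5}:1
  |U|=2: {3,5}:2  {4,5}:1
  |U|=3: {2,4,5}:1  {3,4,5}:3
  |U|=4: {1,2,4,5}:1  {2,3,4,5}:4
  start at 0(r): 5
  start at 3(q): 1
sum over floor = 6

6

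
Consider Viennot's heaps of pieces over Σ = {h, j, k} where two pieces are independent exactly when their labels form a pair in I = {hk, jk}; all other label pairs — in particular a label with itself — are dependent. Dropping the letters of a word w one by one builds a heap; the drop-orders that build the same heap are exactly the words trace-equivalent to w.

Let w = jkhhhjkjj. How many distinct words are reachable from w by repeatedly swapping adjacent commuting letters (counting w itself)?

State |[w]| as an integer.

36

#0=j has no predecessor
#1=k has no predecessor
#2=h depends on [0:j]
#3=h depends on [2:h]
#4=h depends on [3:h]
#5=j depends on [4:h]
#6=k depends on [1:k]
#7=j depends on [5:j]
#8=j depends on [7:j]
sources: [0:j, 1:k]
N(rest) = Σ N(rest − s) over sources s of rest; N(one piece) = 1:
  size 1 → [6]=1  [8]=1
  size 2 → [1,6]=1  [6,8]=2  [7,8]=1
  size 3 → [1,6,8]=3  [5,7,8]=1  [6,7,8]=3
  size 4 → [1,6,7,8]=6  [4,5,7,8]=1  [5,6,7,8]=4
  size 5 → [1,5,6,7,8]=10  [3,4,5,7,8]=1  [4,5,6,7,8]=5
  size 6 → [1,4,5,6,7,8]=15  [2,3,4,5,7,8]=1  [3,4,5,6,7,8]=6
  size 7 → [0,2,3,4,5,7,8]=1  [1,3,4,5,6,7,8]=21  [2,3,4,5,6,7,8]=7
  first=0(j) contributes 28
  first=1(k) contributes 8
|[w]| = 36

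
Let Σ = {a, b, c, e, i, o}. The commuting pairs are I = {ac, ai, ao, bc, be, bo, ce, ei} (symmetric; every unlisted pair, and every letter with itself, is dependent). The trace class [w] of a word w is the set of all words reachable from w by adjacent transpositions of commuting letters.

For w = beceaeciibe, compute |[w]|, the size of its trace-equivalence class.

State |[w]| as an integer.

1002

piece 0:b — minimal
piece 1:e — minimal
piece 2:c — minimal
piece 3:e rests on {1:e}
piece 4:a rests on {0:b, 3:e}
piece 5:e rests on {4:a}
piece 6:c rests on {2:c}
piece 7:i rests on {0:b, 6:c}
piece 8:i rests on {7:i}
piece 9:b rests on {4:a, 8:i}
piece 10:e rests on {5:e}
minimal pieces: {0:b, 1:e, 2:c}
ways to finish when only these pieces remain (= sum over removing one remaining piece with nothing left below it):
  1 left: {9}→1  {10}→1
  2 left: {5,10}→1  {8,9}→1  {9,10}→2
  3 left: {5,9,10}→3  {7,8,9}→1  {8,9,10}→3
  4 left: {4,5,9,10}→3  {5,8,9,10}→6  {6,7,8,9}→1  {7,8,9,10}→4
  5 left: {2,6,7,8,9}→1  {3,4,5,9,10}→3  {4,5,8,9,10}→9  {5,7,8,9,10}→10  {6,7,8,9,10}→5
  6 left: {1,3,4,5,9,10}→3  {2,6,7,8,9,10}→6  {3,4,5,8,9,10}→12  {4,5,7,8,9,10}→19  {5,6,7,8,9,10}→15
  7 left: {0,4,5,7,8,9,10}→19  {1,3,4,5,8,9,10}→15  {2,5,6,7,8,9,10}→21  {3,4,5,7,8,9,10}→31  {4,5,6,7,8,9,10}→34
  8 left: {0,3,4,5,7,8,9,10}→50  {0,4,5,6,7,8,9,10}→53  {1,3,4,5,7,8,9,10}→46  {2,4,5,6,7,8,9,10}→55  {3,4,5,6,7,8,9,10}→65
  9 left: {0,1,3,4,5,7,8,9,10}→96  {0,2,4,5,6,7,8,9,10}→108  {0,3,4,5,6,7,8,9,10}→168  {1,3,4,5,6,7,8,9,10}→111  {2,3,4,5,6,7,8,9,10}→120
  placing 0:b first → 231 extensions
  placing 1:e first → 396 extensions
  placing 2:c first → 375 extensions
total linear extensions = 1002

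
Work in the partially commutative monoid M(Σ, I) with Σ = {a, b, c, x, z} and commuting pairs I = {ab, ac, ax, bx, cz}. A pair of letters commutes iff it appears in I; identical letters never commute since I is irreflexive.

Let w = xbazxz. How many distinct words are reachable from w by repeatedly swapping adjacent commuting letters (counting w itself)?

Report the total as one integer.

#0=x has no predecessor
#1=b has no predecessor
#2=a has no predecessor
#3=z depends on [0:x, 1:b, 2:a]
#4=x depends on [3:z]
#5=z depends on [4:x]
sources: [0:x, 1:b, 2:a]
N(rest) = Σ N(rest − s) over sources s of rest; N(one piece) = 1:
  size 1 → [5]=1
  size 2 → [4,5]=1
  size 3 → [3,4,5]=1
  size 4 → [0,3,4,5]=1  [1,3,4,5]=1  [2,3,4,5]=1
  first=0(x) contributes 2
  first=1(b) contributes 2
  first=2(a) contributes 2
|[w]| = 6

6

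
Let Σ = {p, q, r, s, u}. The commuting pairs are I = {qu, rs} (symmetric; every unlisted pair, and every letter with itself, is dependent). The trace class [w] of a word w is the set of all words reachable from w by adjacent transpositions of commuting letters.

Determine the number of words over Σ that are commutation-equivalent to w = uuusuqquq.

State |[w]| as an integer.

#0=u has no predecessor
#1=u depends on [0:u]
#2=u depends on [1:u]
#3=s depends on [2:u]
#4=u depends on [3:s]
#5=q depends on [3:s]
#6=q depends on [5:q]
#7=u depends on [4:u]
#8=q depends on [6:q]
sources: [0:u]
N(rest) = Σ N(rest − s) over sources s of rest; N(one piece) = 1:
  size 1 → [7]=1  [8]=1
  size 2 → [4,7]=1  [6,8]=1  [7,8]=2
  size 3 → [4,7,8]=3  [5,6,8]=1  [6,7,8]=3
  size 4 → [4,6,7,8]=6  [5,6,7,8]=4
  size 5 → [4,5,6,7,8]=10
  size 6 → [3,4,5,6,7,8]=10
  size 7 → [2,3,4,5,6,7,8]=10
  first=0(u) contributes 10

10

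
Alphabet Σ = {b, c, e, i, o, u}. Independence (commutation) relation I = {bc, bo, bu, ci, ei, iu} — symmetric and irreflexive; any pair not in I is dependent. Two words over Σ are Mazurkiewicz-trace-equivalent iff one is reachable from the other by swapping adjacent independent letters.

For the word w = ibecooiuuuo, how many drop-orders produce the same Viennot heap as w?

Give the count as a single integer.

4

#0=i has no predecessor
#1=b depends on [0:i]
#2=e depends on [1:b]
#3=c depends on [2:e]
#4=o depends on [3:c]
#5=o depends on [4:o]
#6=i depends on [5:o]
#7=u depends on [5:o]
#8=u depends on [7:u]
#9=u depends on [8:u]
#10=o depends on [6:i, 9:u]
sources: [0:i]
N(rest) = Σ N(rest − s) over sources s of rest; N(one piece) = 1:
  size 1 → [10]=1
  size 2 → [6,10]=1  [9,10]=1
  size 3 → [6,9,10]=2  [8,9,10]=1
  size 4 → [6,8,9,10]=3  [7,8,9,10]=1
  size 5 → [6,7,8,9,10]=4
  size 6 → [5,6,7,8,9,10]=4
  size 7 → [4,5,6,7,8,9,10]=4
  size 8 → [3,4,5,6,7,8,9,10]=4
  size 9 → [2,3,4,5,6,7,8,9,10]=4
  first=0(i) contributes 4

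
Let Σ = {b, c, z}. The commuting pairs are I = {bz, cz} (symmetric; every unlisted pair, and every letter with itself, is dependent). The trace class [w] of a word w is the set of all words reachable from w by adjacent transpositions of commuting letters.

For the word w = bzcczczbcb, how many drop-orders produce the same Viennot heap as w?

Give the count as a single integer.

0(b) covers ∅
1(z) covers ∅
2(c) covers 0:b
3(c) covers 2:c
4(z) covers 1:z
5(c) covers 3:c
6(z) covers 4:z
7(b) covers 5:c
8(c) covers 7:b
9(b) covers 8:c
floor of heap: 0:b, 1:z
completions by unplaced set U, small U first (add the entries for U minus each lowest piece of U):
  |U|=1: {6}:1  {9}:1
  |U|=2: {4,6}:1  {6,9}:2  {8,9}:1
  |U|=3: {1,4,6}:1  {4,6,9}:3  {6,8,9}:3  {7,8,9}:1
  |U|=4: {1,4,6,9}:4  {4,6,8,9}:6  {5,7,8,9}:1  {6,7,8,9}:4
  |U|=5: {1,4,6,8,9}:10  {3,5,7,8,9}:1  {4,6,7,8,9}:10  {5,6,7,8,9}:5
  |U|=6: {1,4,6,7,8,9}:20  {2,3,5,7,8,9}:1  {3,5,6,7,8,9}:6  {4,5,6,7,8,9}:15
  |U|=7: {0,2,3,5,7,8,9}:1  {1,4,5,6,7,8,9}:35  {2,3,5,6,7,8,9}:7  {3,4,5,6,7,8,9}:21
  |U|=8: {0,2,3,5,6,7,8,9}:8  {1,3,4,5,6,7,8,9}:56  {2,3,4,5,6,7,8,9}:28
  start at 0(b): 84
  start at 1(z): 36
sum over floor = 120

120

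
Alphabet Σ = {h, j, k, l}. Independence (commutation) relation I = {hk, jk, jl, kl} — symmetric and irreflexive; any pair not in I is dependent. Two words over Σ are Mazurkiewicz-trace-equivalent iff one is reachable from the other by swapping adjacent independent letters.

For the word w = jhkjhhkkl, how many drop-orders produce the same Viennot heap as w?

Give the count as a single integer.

piece 0:j — minimal
piece 1:h rests on {0:j}
piece 2:k — minimal
piece 3:j rests on {1:h}
piece 4:h rests on {3:j}
piece 5:h rests on {4:h}
piece 6:k rests on {2:k}
piece 7:k rests on {6:k}
piece 8:l rests on {5:h}
minimal pieces: {0:j, 2:k}
ways to finish when only these pieces remain (= sum over removing one remaining piece with nothing left below it):
  1 left: {7}→1  {8}→1
  2 left: {5,8}→1  {6,7}→1  {7,8}→2
  3 left: {2,6,7}→1  {4,5,8}→1  {5,7,8}→3  {6,7,8}→3
  4 left: {2,6,7,8}→4  {3,4,5,8}→1  {4,5,7,8}→4  {5,6,7,8}→6
  5 left: {1,3,4,5,8}→1  {2,5,6,7,8}→10  {3,4,5,7,8}→5  {4,5,6,7,8}→10
  6 left: {0,1,3,4,5,8}→1  {1,3,4,5,7,8}→6  {2,4,5,6,7,8}→20  {3,4,5,6,7,8}→15
  7 left: {0,1,3,4,5,7,8}→7  {1,3,4,5,6,7,8}→21  {2,3,4,5,6,7,8}→35
  placing 0:j first → 56 extensions
  placing 2:k first → 28 extensions
total linear extensions = 84

84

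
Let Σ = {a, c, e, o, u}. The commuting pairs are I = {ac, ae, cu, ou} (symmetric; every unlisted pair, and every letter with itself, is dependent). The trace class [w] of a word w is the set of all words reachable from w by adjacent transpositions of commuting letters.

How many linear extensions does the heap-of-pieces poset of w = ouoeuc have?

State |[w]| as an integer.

6

0(o) covers ∅
1(u) covers ∅
2(o) covers 0:o
3(e) covers 1:u, 2:o
4(u) covers 3:e
5(c) covers 3:e
floor of heap: 0:o, 1:u
completions by unplaced set U, small U first (add the entries for U minus each lowest piece of U):
  |U|=1: {4}:1  {5}:1
  |U|=2: {4,5}:2
  |U|=3: {3,4,5}:2
  |U|=4: {1,3,4,5}:2  {2,3,4,5}:2
  start at 0(o): 4
  start at 1(u): 2
sum over floor = 6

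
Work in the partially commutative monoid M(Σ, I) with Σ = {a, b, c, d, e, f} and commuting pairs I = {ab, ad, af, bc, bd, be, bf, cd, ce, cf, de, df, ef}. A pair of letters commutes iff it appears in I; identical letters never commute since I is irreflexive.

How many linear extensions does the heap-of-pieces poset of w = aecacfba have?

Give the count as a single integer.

112

#0=a has no predecessor
#1=e depends on [0:a]
#2=c depends on [0:a]
#3=a depends on [1:e, 2:c]
#4=c depends on [3:a]
#5=f has no predecessor
#6=b has no predecessor
#7=a depends on [4:c]
sources: [0:a, 5:f, 6:b]
N(rest) = Σ N(rest − s) over sources s of rest; N(one piece) = 1:
  size 1 → [5]=1  [6]=1  [7]=1
  size 2 → [4,7]=1  [5,6]=2  [5,7]=2  [6,7]=2
  size 3 → [3,4,7]=1  [4,5,7]=3  [4,6,7]=3  [5,6,7]=6
  size 4 → [1,3,4,7]=1  [2,3,4,7]=1  [3,4,5,7]=4  [3,4,6,7]=4  [4,5,6,7]=12
  size 5 → [1,2,3,4,7]=2  [1,3,4,5,7]=5  [1,3,4,6,7]=5  [2,3,4,5,7]=5  [2,3,4,6,7]=5  [3,4,5,6,7]=20
  size 6 → [0,1,2,3,4,7]=2  [1,2,3,4,5,7]=12  [1,2,3,4,6,7]=12  [1,3,4,5,6,7]=30  [2,3,4,5,6,7]=30
  first=0(a) contributes 84
  first=5(f) contributes 14
  first=6(b) contributes 14
|[w]| = 112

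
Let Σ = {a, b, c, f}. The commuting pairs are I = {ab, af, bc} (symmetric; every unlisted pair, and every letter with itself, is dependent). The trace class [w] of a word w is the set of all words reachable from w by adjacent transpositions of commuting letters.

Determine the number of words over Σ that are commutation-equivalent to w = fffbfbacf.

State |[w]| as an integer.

#0=f has no predecessor
#1=f depends on [0:f]
#2=f depends on [1:f]
#3=b depends on [2:f]
#4=f depends on [3:b]
#5=b depends on [4:f]
#6=a has no predecessor
#7=c depends on [4:f, 6:a]
#8=f depends on [5:b, 7:c]
sources: [0:f, 6:a]
N(rest) = Σ N(rest − s) over sources s of rest; N(one piece) = 1:
  size 1 → [8]=1
  size 2 → [5,8]=1  [7,8]=1
  size 3 → [5,7,8]=2  [6,7,8]=1
  size 4 → [4,5,7,8]=2  [5,6,7,8]=3
  size 5 → [3,4,5,7,8]=2  [4,5,6,7,8]=5
  size 6 → [2,3,4,5,7,8]=2  [3,4,5,6,7,8]=7
  size 7 → [1,2,3,4,5,7,8]=2  [2,3,4,5,6,7,8]=9
  first=0(f) contributes 11
  first=6(a) contributes 2
|[w]| = 13

13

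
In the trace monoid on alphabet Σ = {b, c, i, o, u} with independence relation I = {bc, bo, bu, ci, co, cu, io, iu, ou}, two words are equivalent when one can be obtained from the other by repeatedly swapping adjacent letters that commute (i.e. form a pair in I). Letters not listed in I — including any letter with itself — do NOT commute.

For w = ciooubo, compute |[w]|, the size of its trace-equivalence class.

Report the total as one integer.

#0=c has no predecessor
#1=i has no predecessor
#2=o has no predecessor
#3=o depends on [2:o]
#4=u has no predecessor
#5=b depends on [1:i]
#6=o depends on [3:o]
sources: [0:c, 1:i, 2:o, 4:u]
N(rest) = Σ N(rest − s) over sources s of rest; N(one piece) = 1:
  size 1 → [0]=1  [4]=1  [5]=1  [6]=1
  size 2 → [0,4]=2  [0,5]=2  [0,6]=2  [1,5]=1  [3,6]=1  [4,5]=2  [4,6]=2  [5,6]=2
  size 3 → [0,1,5]=3  [0,3,6]=3  [0,4,5]=6  [0,4,6]=6  [0,5,6]=6  [1,4,5]=3  [1,5,6]=3  [2,3,6]=1  [3,4,6]=3  [3,5,6]=3  [4,5,6]=6
  size 4 → [0,1,4,5]=12  [0,1,5,6]=12  [0,2,3,6]=4  [0,3,4,6]=12  [0,3,5,6]=12  [0,4,5,6]=24  [1,3,5,6]=6  [1,4,5,6]=12  [2,3,4,6]=4  [2,3,5,6]=4  [3,4,5,6]=12
  size 5 → [0,1,3,5,6]=30  [0,1,4,5,6]=60  [0,2,3,4,6]=20  [0,2,3,5,6]=20  [0,3,4,5,6]=60  [1,2,3,5,6]=10  [1,3,4,5,6]=30  [2,3,4,5,6]=20
  first=0(c) contributes 60
  first=1(i) contributes 120
  first=2(o) contributes 180
  first=4(u) contributes 60
|[w]| = 420

420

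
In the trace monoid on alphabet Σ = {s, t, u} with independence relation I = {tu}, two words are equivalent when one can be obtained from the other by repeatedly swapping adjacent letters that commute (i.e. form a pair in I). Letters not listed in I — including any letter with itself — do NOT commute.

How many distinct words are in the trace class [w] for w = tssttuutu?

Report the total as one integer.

20

drop 0:t onto floor
drop 1:s onto {0:t}
drop 2:s onto {1:s}
drop 3:t onto {2:s}
drop 4:t onto {3:t}
drop 5:u onto {2:s}
drop 6:u onto {5:u}
drop 7:t onto {4:t}
drop 8:u onto {6:u}
ground layer = {0:t}
drop-orders for the pieces not yet dropped (sum over which currently-grounded one goes next):
  1 to go: {7} 1  {8} 1
  2 to go: {4,7} 1  {6,8} 1  {7,8} 2
  3 to go: {3,4,7} 1  {4,7,8} 3  {5,6,8} 1  {6,7,8} 3
  4 to go: {3,4,7,8} 4  {4,6,7,8} 6  {5,6,7,8} 4
  5 to go: {3,4,6,7,8} 10  {4,5,6,7,8} 10
  6 to go: {3,4,5,6,7,8} 20
  7 to go: {2,3,4,5,6,7,8} 20
  if 0:t drops first: 20 orders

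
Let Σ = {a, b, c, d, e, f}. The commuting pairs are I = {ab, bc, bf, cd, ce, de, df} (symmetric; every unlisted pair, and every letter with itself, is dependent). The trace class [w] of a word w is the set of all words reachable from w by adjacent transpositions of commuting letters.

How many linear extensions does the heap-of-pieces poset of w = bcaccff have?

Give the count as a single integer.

7

piece 0:b — minimal
piece 1:c — minimal
piece 2:a rests on {1:c}
piece 3:c rests on {2:a}
piece 4:c rests on {3:c}
piece 5:f rests on {4:c}
piece 6:f rests on {5:f}
minimal pieces: {0:b, 1:c}
ways to finish when only these pieces remain (= sum over removing one remaining piece with nothing left below it):
  1 left: {0}→1  {6}→1
  2 left: {0,6}→2  {5,6}→1
  3 left: {0,5,6}→3  {4,5,6}→1
  4 left: {0,4,5,6}→4  {3,4,5,6}→1
  5 left: {0,3,4,5,6}→5  {2,3,4,5,6}→1
  placing 0:b first → 1 extensions
  placing 1:c first → 6 extensions
total linear extensions = 7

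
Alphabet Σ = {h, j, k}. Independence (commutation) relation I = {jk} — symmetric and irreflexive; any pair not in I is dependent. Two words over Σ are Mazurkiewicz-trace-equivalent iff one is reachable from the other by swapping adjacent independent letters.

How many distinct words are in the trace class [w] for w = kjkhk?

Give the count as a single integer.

#0=k has no predecessor
#1=j has no predecessor
#2=k depends on [0:k]
#3=h depends on [1:j, 2:k]
#4=k depends on [3:h]
sources: [0:k, 1:j]
N(rest) = Σ N(rest − s) over sources s of rest; N(one piece) = 1:
  size 1 → [4]=1
  size 2 → [3,4]=1
  size 3 → [1,3,4]=1  [2,3,4]=1
  first=0(k) contributes 2
  first=1(j) contributes 1
|[w]| = 3

3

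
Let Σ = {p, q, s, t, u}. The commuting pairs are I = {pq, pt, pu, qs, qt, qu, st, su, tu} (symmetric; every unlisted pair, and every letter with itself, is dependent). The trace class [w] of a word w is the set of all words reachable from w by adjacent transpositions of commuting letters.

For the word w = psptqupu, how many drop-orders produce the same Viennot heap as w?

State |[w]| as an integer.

840

piece 0:p — minimal
piece 1:s rests on {0:p}
piece 2:p rests on {1:s}
piece 3:t — minimal
piece 4:q — minimal
piece 5:u — minimal
piece 6:p rests on {2:p}
piece 7:u rests on {5:u}
minimal pieces: {0:p, 3:t, 4:q, 5:u}
ways to finish when only these pieces remain (= sum over removing one remaining piece with nothing left below it):
  1 left: {3}→1  {4}→1  {6}→1  {7}→1
  2 left: {2,6}→1  {3,4}→2  {3,6}→2  {3,7}→2  {4,6}→2  {4,7}→2  {5,7}→1  {6,7}→2
  3 left: {1,2,6}→1  {2,3,6}→3  {2,4,6}→3  {2,6,7}→3  {3,4,6}→6  {3,4,7}→6  {3,5,7}→3  {3,6,7}→6  {4,5,7}→3  {4,6,7}→6  {5,6,7}→3
  4 left: {0,1,2,6}→1  {1,2,3,6}→4  {1,2,4,6}→4  {1,2,6,7}→4  {2,3,4,6}→12  {2,3,6,7}→12  {2,4,6,7}→12  {2,5,6,7}→6  {3,4,5,7}→12  {3,4,6,7}→24  {3,5,6,7}→12  {4,5,6,7}→12
  5 left: {0,1,2,3,6}→5  {0,1,2,4,6}→5  {0,1,2,6,7}→5  {1,2,3,4,6}→20  {1,2,3,6,7}→20  {1,2,4,6,7}→20  {1,2,5,6,7}→10  {2,3,4,6,7}→60  {2,3,5,6,7}→30  {2,4,5,6,7}→30  {3,4,5,6,7}→60
  6 left: {0,1,2,3,4,6}→30  {0,1,2,3,6,7}→30  {0,1,2,4,6,7}→30  {0,1,2,5,6,7}→15  {1,2,3,4,6,7}→120  {1,2,3,5,6,7}→60  {1,2,4,5,6,7}→60  {2,3,4,5,6,7}→180
  placing 0:p first → 420 extensions
  placing 3:t first → 105 extensions
  placing 4:q first → 105 extensions
  placing 5:u first → 210 extensions
total linear extensions = 840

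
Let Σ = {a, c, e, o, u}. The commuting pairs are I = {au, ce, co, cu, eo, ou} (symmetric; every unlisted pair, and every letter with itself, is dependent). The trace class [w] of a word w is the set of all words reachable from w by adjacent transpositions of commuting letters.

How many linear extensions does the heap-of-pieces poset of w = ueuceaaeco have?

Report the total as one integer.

30

piece 0:u — minimal
piece 1:e rests on {0:u}
piece 2:u rests on {1:e}
piece 3:c — minimal
piece 4:e rests on {2:u}
piece 5:a rests on {3:c, 4:e}
piece 6:a rests on {5:a}
piece 7:e rests on {6:a}
piece 8:c rests on {6:a}
piece 9:o rests on {6:a}
minimal pieces: {0:u, 3:c}
ways to finish when only these pieces remain (= sum over removing one remaining piece with nothing left below it):
  1 left: {7}→1  {8}→1  {9}→1
  2 left: {7,8}→2  {7,9}→2  {8,9}→2
  3 left: {7,8,9}→6
  4 left: {6,7,8,9}→6
  5 left: {5,6,7,8,9}→6
  6 left: {3,5,6,7,8,9}→6  {4,5,6,7,8,9}→6
  7 left: {2,4,5,6,7,8,9}→6  {3,4,5,6,7,8,9}→12
  8 left: {1,2,4,5,6,7,8,9}→6  {2,3,4,5,6,7,8,9}→18
  placing 0:u first → 24 extensions
  placing 3:c first → 6 extensions
total linear extensions = 30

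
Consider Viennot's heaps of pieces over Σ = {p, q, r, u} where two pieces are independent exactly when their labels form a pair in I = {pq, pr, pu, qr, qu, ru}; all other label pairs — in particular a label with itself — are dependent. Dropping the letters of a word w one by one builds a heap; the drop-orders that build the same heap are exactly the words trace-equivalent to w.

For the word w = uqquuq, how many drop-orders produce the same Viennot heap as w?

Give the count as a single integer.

20

piece 0:u — minimal
piece 1:q — minimal
piece 2:q rests on {1:q}
piece 3:u rests on {0:u}
piece 4:u rests on {3:u}
piece 5:q rests on {2:q}
minimal pieces: {0:u, 1:q}
ways to finish when only these pieces remain (= sum over removing one remaining piece with nothing left below it):
  1 left: {4}→1  {5}→1
  2 left: {2,5}→1  {3,4}→1  {4,5}→2
  3 left: {0,3,4}→1  {1,2,5}→1  {2,4,5}→3  {3,4,5}→3
  4 left: {0,3,4,5}→4  {1,2,4,5}→4  {2,3,4,5}→6
  placing 0:u first → 10 extensions
  placing 1:q first → 10 extensions
total linear extensions = 20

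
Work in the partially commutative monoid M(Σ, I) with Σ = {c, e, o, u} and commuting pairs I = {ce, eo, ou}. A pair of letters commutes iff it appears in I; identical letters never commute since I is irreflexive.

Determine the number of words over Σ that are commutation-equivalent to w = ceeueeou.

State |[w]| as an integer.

0(c) covers ∅
1(e) covers ∅
2(e) covers 1:e
3(u) covers 0:c, 2:e
4(e) covers 3:u
5(e) covers 4:e
6(o) covers 0:c
7(u) covers 5:e
floor of heap: 0:c, 1:e
completions by unplaced set U, small U first (add the entries for U minus each lowest piece of U):
  |U|=1: {6}:1  {7}:1
  |U|=2: {5,7}:1  {6,7}:2
  |U|=3: {4,5,7}:1  {5,6,7}:3
  |U|=4: {3,4,5,7}:1  {4,5,6,7}:4
  |U|=5: {2,3,4,5,7}:1  {3,4,5,6,7}:5
  |U|=6: {0,3,4,5,6,7}:5  {1,2,3,4,5,7}:1  {2,3,4,5,6,7}:6
  start at 0(c): 7
  start at 1(e): 11
sum over floor = 18

18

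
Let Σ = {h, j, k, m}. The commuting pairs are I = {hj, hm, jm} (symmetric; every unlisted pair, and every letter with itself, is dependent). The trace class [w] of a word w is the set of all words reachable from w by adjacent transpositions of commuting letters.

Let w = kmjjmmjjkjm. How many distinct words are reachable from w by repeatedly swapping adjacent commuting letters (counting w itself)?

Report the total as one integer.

0(k) covers ∅
1(m) covers 0:k
2(j) covers 0:k
3(j) covers 2:j
4(m) covers 1:m
5(m) covers 4:m
6(j) covers 3:j
7(j) covers 6:j
8(k) covers 5:m, 7:j
9(j) covers 8:k
10(m) covers 8:k
floor of heap: 0:k
completions by unplaced set U, small U first (add the entries for U minus each lowest piece of U):
  |U|=1: {9}:1  {10}:1
  |U|=2: {9,10}:2
  |U|=3: {8,9,10}:2
  |U|=4: {5,8,9,10}:2  {7,8,9,10}:2
  |U|=5: {4,5,8,9,10}:2  {5,7,8,9,10}:4  {6,7,8,9,10}:2
  |U|=6: {1,4,5,8,9,10}:2  {3,6,7,8,9,10}:2  {4,5,7,8,9,10}:6  {5,6,7,8,9,10}:6
  |U|=7: {1,4,5,7,8,9,10}:8  {2,3,6,7,8,9,10}:2  {3,5,6,7,8,9,10}:8  {4,5,6,7,8,9,10}:12
  |U|=8: {1,4,5,6,7,8,9,10}:20  {2,3,5,6,7,8,9,10}:10  {3,4,5,6,7,8,9,10}:20
  |U|=9: {1,3,4,5,6,7,8,9,10}:40  {2,3,4,5,6,7,8,9,10}:30
  start at 0(k): 70

70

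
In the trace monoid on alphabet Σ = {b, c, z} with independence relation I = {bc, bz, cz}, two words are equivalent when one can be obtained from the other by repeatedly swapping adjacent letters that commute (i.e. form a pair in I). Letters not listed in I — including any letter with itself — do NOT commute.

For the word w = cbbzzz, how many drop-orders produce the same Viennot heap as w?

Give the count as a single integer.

60

drop 0:c onto floor
drop 1:b onto floor
drop 2:b onto {1:b}
drop 3:z onto floor
drop 4:z onto {3:z}
drop 5:z onto {4:z}
ground layer = {0:c, 1:b, 3:z}
drop-orders for the pieces not yet dropped (sum over which currently-grounded one goes next):
  1 to go: {0} 1  {2} 1  {5} 1
  2 to go: {0,2} 2  {0,5} 2  {1,2} 1  {2,5} 2  {4,5} 1
  3 to go: {0,1,2} 3  {0,2,5} 6  {0,4,5} 3  {1,2,5} 3  {2,4,5} 3  {3,4,5} 1
  4 to go: {0,1,2,5} 12  {0,2,4,5} 12  {0,3,4,5} 4  {1,2,4,5} 6  {2,3,4,5} 4
  if 0:c drops first: 10 orders
  if 1:b drops first: 20 orders
  if 3:z drops first: 30 orders
heap linearizations: 60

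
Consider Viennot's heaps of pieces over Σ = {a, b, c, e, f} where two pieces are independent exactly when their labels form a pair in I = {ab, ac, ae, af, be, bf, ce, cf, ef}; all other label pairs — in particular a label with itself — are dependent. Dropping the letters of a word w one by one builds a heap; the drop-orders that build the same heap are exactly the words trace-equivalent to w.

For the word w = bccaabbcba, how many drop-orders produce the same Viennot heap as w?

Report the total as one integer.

#0=b has no predecessor
#1=c depends on [0:b]
#2=c depends on [1:c]
#3=a has no predecessor
#4=a depends on [3:a]
#5=b depends on [2:c]
#6=b depends on [5:b]
#7=c depends on [6:b]
#8=b depends on [7:c]
#9=a depends on [4:a]
sources: [0:b, 3:a]
N(rest) = Σ N(rest − s) over sources s of rest; N(one piece) = 1:
  size 1 → [8]=1  [9]=1
  size 2 → [4,9]=1  [7,8]=1  [8,9]=2
  size 3 → [3,4,9]=1  [4,8,9]=3  [6,7,8]=1  [7,8,9]=3
  size 4 → [3,4,8,9]=4  [4,7,8,9]=6  [5,6,7,8]=1  [6,7,8,9]=4
  size 5 → [2,5,6,7,8]=1  [3,4,7,8,9]=10  [4,6,7,8,9]=10  [5,6,7,8,9]=5
  size 6 → [1,2,5,6,7,8]=1  [2,5,6,7,8,9]=6  [3,4,6,7,8,9]=20  [4,5,6,7,8,9]=15
  size 7 → [0,1,2,5,6,7,8]=1  [1,2,5,6,7,8,9]=7  [2,4,5,6,7,8,9]=21  [3,4,5,6,7,8,9]=35
  size 8 → [0,1,2,5,6,7,8,9]=8  [1,2,4,5,6,7,8,9]=28  [2,3,4,5,6,7,8,9]=56
  first=0(b) contributes 84
  first=3(a) contributes 36
|[w]| = 120

120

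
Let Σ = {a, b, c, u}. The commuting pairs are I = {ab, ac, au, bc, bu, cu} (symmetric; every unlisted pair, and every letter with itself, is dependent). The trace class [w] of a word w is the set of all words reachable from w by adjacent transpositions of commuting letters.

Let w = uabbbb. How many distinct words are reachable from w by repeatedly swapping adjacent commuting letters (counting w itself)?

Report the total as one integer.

30

#0=u has no predecessor
#1=a has no predecessor
#2=b has no predecessor
#3=b depends on [2:b]
#4=b depends on [3:b]
#5=b depends on [4:b]
sources: [0:u, 1:a, 2:b]
N(rest) = Σ N(rest − s) over sources s of rest; N(one piece) = 1:
  size 1 → [0]=1  [1]=1  [5]=1
  size 2 → [0,1]=2  [0,5]=2  [1,5]=2  [4,5]=1
  size 3 → [0,1,5]=6  [0,4,5]=3  [1,4,5]=3  [3,4,5]=1
  size 4 → [0,1,4,5]=12  [0,3,4,5]=4  [1,3,4,5]=4  [2,3,4,5]=1
  first=0(u) contributes 5
  first=1(a) contributes 5
  first=2(b) contributes 20
|[w]| = 30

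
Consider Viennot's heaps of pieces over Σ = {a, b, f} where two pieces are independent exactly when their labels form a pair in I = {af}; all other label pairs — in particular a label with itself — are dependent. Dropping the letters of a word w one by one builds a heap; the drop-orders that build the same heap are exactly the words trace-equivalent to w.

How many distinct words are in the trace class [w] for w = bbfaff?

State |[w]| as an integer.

piece 0:b — minimal
piece 1:b rests on {0:b}
piece 2:f rests on {1:b}
piece 3:a rests on {1:b}
piece 4:f rests on {2:f}
piece 5:f rests on {4:f}
minimal pieces: {0:b}
ways to finish when only these pieces remain (= sum over removing one remaining piece with nothing left below it):
  1 left: {3}→1  {5}→1
  2 left: {3,5}→2  {4,5}→1
  3 left: {2,4,5}→1  {3,4,5}→3
  4 left: {2,3,4,5}→4
  placing 0:b first → 4 extensions

4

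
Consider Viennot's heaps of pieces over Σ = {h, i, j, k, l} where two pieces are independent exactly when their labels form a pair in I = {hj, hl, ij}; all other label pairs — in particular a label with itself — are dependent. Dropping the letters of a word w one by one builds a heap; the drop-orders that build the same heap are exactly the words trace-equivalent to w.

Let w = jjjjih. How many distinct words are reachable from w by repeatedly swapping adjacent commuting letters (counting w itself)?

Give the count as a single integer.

drop 0:j onto floor
drop 1:j onto {0:j}
drop 2:j onto {1:j}
drop 3:j onto {2:j}
drop 4:i onto floor
drop 5:h onto {4:i}
ground layer = {0:j, 4:i}
drop-orders for the pieces not yet dropped (sum over which currently-grounded one goes next):
  1 to go: {3} 1  {5} 1
  2 to go: {2,3} 1  {3,5} 2  {4,5} 1
  3 to go: {1,2,3} 1  {2,3,5} 3  {3,4,5} 3
  4 to go: {0,1,2,3} 1  {1,2,3,5} 4  {2,3,4,5} 6
  if 0:j drops first: 10 orders
  if 4:i drops first: 5 orders
heap linearizations: 15

15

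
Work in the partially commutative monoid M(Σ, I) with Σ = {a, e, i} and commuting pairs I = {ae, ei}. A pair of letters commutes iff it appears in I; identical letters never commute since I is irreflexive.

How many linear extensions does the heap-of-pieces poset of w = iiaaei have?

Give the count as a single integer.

drop 0:i onto floor
drop 1:i onto {0:i}
drop 2:a onto {1:i}
drop 3:a onto {2:a}
drop 4:e onto floor
drop 5:i onto {3:a}
ground layer = {0:i, 4:e}
drop-orders for the pieces not yet dropped (sum over which currently-grounded one goes next):
  1 to go: {4} 1  {5} 1
  2 to go: {3,5} 1  {4,5} 2
  3 to go: {2,3,5} 1  {3,4,5} 3
  4 to go: {1,2,3,5} 1  {2,3,4,5} 4
  if 0:i drops first: 5 orders
  if 4:e drops first: 1 orders
heap linearizations: 6

6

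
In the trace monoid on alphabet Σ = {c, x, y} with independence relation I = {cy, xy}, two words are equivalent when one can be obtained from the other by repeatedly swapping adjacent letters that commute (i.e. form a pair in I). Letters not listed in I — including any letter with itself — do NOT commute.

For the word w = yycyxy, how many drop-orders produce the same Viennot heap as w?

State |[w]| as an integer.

drop 0:y onto floor
drop 1:y onto {0:y}
drop 2:c onto floor
drop 3:y onto {1:y}
drop 4:x onto {2:c}
drop 5:y onto {3:y}
ground layer = {0:y, 2:c}
drop-orders for the pieces not yet dropped (sum over which currently-grounded one goes next):
  1 to go: {4} 1  {5} 1
  2 to go: {2,4} 1  {3,5} 1  {4,5} 2
  3 to go: {1,3,5} 1  {2,4,5} 3  {3,4,5} 3
  4 to go: {0,1,3,5} 1  {1,3,4,5} 4  {2,3,4,5} 6
  if 0:y drops first: 10 orders
  if 2:c drops first: 5 orders
heap linearizations: 15

15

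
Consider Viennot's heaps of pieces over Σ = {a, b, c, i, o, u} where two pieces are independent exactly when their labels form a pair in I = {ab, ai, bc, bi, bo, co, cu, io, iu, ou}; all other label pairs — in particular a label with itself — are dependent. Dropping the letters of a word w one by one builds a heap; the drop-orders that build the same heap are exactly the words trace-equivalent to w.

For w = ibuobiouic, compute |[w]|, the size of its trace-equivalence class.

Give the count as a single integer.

drop 0:i onto floor
drop 1:b onto floor
drop 2:u onto {1:b}
drop 3:o onto floor
drop 4:b onto {2:u}
drop 5:i onto {0:i}
drop 6:o onto {3:o}
drop 7:u onto {4:b}
drop 8:i onto {5:i}
drop 9:c onto {8:i}
ground layer = {0:i, 1:b, 3:o}
drop-orders for the pieces not yet dropped (sum over which currently-grounded one goes next):
  1 to go: {6} 1  {7} 1  {9} 1
  2 to go: {3,6} 1  {4,7} 1  {6,7} 2  {6,9} 2  {7,9} 2  {8,9} 1
  3 to go: {2,4,7} 1  {3,6,7} 3  {3,6,9} 3  {4,6,7} 3  {4,7,9} 3  {5,8,9} 1  {6,7,9} 6  {6,8,9} 3  {7,8,9} 3
  4 to go: {0,5,8,9} 1  {1,2,4,7} 1  {2,4,6,7} 4  {2,4,7,9} 4  {3,4,6,7} 6  {3,6,7,9} 12  {3,6,8,9} 6  {4,6,7,9} 12  {4,7,8,9} 6  {5,6,8,9} 4  {5,7,8,9} 4  {6,7,8,9} 12
  5 to go: {0,5,6,8,9} 5  {0,5,7,8,9} 5  {1,2,4,6,7} 5  {1,2,4,7,9} 5  {2,3,4,6,7} 10  {2,4,6,7,9} 20  {2,4,7,8,9} 10  {3,4,6,7,9} 30  {3,5,6,8,9} 10  {3,6,7,8,9} 30  {4,5,7,8,9} 10  {4,6,7,8,9} 30  {5,6,7,8,9} 20
  6 to go: {0,3,5,6,8,9} 15  {0,4,5,7,8,9} 15  {0,5,6,7,8,9} 30  {1,2,3,4,6,7} 15  {1,2,4,6,7,9} 30  {1,2,4,7,8,9} 15  {2,3,4,6,7,9} 60  {2,4,5,7,8,9} 20  {2,4,6,7,8,9} 60  {3,4,6,7,8,9} 90  {3,5,6,7,8,9} 60  {4,5,6,7,8,9} 60
  7 to go: {0,2,4,5,7,8,9} 35  {0,3,5,6,7,8,9} 105  {0,4,5,6,7,8,9} 105  {1,2,3,4,6,7,9} 105  {1,2,4,5,7,8,9} 35  {1,2,4,6,7,8,9} 105  {2,3,4,6,7,8,9} 210  {2,4,5,6,7,8,9} 140  {3,4,5,6,7,8,9} 210
  8 to go: {0,1,2,4,5,7,8,9} 70  {0,2,4,5,6,7,8,9} 280  {0,3,4,5,6,7,8,9} 420  {1,2,3,4,6,7,8,9} 420  {1,2,4,5,6,7,8,9} 280  {2,3,4,5,6,7,8,9} 560
  if 0:i drops first: 1260 orders
  if 1:b drops first: 1260 orders
  if 3:o drops first: 630 orders
heap linearizations: 3150

3150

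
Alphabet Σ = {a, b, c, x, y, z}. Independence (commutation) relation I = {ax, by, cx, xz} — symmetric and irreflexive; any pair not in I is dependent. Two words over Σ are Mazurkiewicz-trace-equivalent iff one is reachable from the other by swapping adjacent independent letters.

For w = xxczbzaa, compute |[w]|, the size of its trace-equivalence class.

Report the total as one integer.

0(x) covers ∅
1(x) covers 0:x
2(c) covers ∅
3(z) covers 2:c
4(b) covers 1:x, 3:z
5(z) covers 4:b
6(a) covers 5:z
7(a) covers 6:a
floor of heap: 0:x, 2:c
completions by unplaced set U, small U first (add the entries for U minus each lowest piece of U):
  |U|=1: {7}:1
  |U|=2: {6,7}:1
  |U|=3: {5,6,7}:1
  |U|=4: {4,5,6,7}:1
  |U|=5: {1,4,5,6,7}:1  {3,4,5,6,7}:1
  |U|=6: {0,1,4,5,6,7}:1  {1,3,4,5,6,7}:2  {2,3,4,5,6,7}:1
  start at 0(x): 3
  start at 2(c): 3
sum over floor = 6

6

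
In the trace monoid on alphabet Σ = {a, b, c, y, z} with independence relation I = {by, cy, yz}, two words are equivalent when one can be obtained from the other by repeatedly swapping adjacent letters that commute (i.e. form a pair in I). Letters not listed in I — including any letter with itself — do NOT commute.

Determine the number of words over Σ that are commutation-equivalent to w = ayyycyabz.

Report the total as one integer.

#0=a has no predecessor
#1=y depends on [0:a]
#2=y depends on [1:y]
#3=y depends on [2:y]
#4=c depends on [0:a]
#5=y depends on [3:y]
#6=a depends on [4:c, 5:y]
#7=b depends on [6:a]
#8=z depends on [7:b]
sources: [0:a]
N(rest) = Σ N(rest − s) over sources s of rest; N(one piece) = 1:
  size 1 → [8]=1
  size 2 → [7,8]=1
  size 3 → [6,7,8]=1
  size 4 → [4,6,7,8]=1  [5,6,7,8]=1
  size 5 → [3,5,6,7,8]=1  [4,5,6,7,8]=2
  size 6 → [2,3,5,6,7,8]=1  [3,4,5,6,7,8]=3
  size 7 → [1,2,3,5,6,7,8]=1  [2,3,4,5,6,7,8]=4
  first=0(a) contributes 5

5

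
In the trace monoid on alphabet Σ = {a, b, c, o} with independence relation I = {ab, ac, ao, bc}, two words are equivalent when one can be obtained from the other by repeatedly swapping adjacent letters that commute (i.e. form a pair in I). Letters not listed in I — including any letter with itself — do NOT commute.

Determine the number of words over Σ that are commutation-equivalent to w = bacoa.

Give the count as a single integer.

drop 0:b onto floor
drop 1:a onto floor
drop 2:c onto floor
drop 3:o onto {0:b, 2:c}
drop 4:a onto {1:a}
ground layer = {0:b, 1:a, 2:c}
drop-orders for the pieces not yet dropped (sum over which currently-grounded one goes next):
  1 to go: {3} 1  {4} 1
  2 to go: {0,3} 1  {1,4} 1  {2,3} 1  {3,4} 2
  3 to go: {0,2,3} 2  {0,3,4} 3  {1,3,4} 3  {2,3,4} 3
  if 0:b drops first: 6 orders
  if 1:a drops first: 8 orders
  if 2:c drops first: 6 orders
heap linearizations: 20

20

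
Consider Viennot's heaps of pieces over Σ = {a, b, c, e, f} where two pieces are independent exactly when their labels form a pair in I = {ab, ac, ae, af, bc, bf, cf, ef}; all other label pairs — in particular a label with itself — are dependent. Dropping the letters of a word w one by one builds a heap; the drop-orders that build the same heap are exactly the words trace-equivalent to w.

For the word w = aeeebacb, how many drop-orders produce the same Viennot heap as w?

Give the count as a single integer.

piece 0:a — minimal
piece 1:e — minimal
piece 2:e rests on {1:e}
piece 3:e rests on {2:e}
piece 4:b rests on {3:e}
piece 5:a rests on {0:a}
piece 6:c rests on {3:e}
piece 7:b rests on {4:b}
minimal pieces: {0:a, 1:e}
ways to finish when only these pieces remain (= sum over removing one remaining piece with nothing left below it):
  1 left: {5}→1  {6}→1  {7}→1
  2 left: {0,5}→1  {4,7}→1  {5,6}→2  {5,7}→2  {6,7}→2
  3 left: {0,5,6}→3  {0,5,7}→3  {4,5,7}→3  {4,6,7}→3  {5,6,7}→6
  4 left: {0,4,5,7}→6  {0,5,6,7}→12  {3,4,6,7}→3  {4,5,6,7}→12
  5 left: {0,4,5,6,7}→30  {2,3,4,6,7}→3  {3,4,5,6,7}→15
  6 left: {0,3,4,5,6,7}→45  {1,2,3,4,6,7}→3  {2,3,4,5,6,7}→18
  placing 0:a first → 21 extensions
  placing 1:e first → 63 extensions
total linear extensions = 84

84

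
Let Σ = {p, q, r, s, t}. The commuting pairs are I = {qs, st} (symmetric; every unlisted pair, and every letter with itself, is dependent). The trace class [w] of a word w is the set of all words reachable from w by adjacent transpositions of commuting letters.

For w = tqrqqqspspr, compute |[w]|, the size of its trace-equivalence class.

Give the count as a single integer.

4

piece 0:t — minimal
piece 1:q rests on {0:t}
piece 2:r rests on {1:q}
piece 3:q rests on {2:r}
piece 4:q rests on {3:q}
piece 5:q rests on {4:q}
piece 6:s rests on {2:r}
piece 7:p rests on {5:q, 6:s}
piece 8:s rests on {7:p}
piece 9:p rests on {8:s}
piece 10:r rests on {9:p}
minimal pieces: {0:t}
ways to finish when only these pieces remain (= sum over removing one remaining piece with nothing left below it):
  1 left: {10}→1
  2 left: {9,10}→1
  3 left: {8,9,10}→1
  4 left: {7,8,9,10}→1
  5 left: {5,7,8,9,10}→1  {6,7,8,9,10}→1
  6 left: {4,5,7,8,9,10}→1  {5,6,7,8,9,10}→2
  7 left: {3,4,5,7,8,9,10}→1  {4,5,6,7,8,9,10}→3
  8 left: {3,4,5,6,7,8,9,10}→4
  9 left: {2,3,4,5,6,7,8,9,10}→4
  placing 0:t first → 4 extensions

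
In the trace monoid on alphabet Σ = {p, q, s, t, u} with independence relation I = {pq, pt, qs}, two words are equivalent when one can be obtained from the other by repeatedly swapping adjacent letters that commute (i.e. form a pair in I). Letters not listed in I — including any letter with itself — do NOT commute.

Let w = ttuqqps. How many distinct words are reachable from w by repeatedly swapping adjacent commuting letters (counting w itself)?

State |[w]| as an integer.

6

0(t) covers ∅
1(t) covers 0:t
2(u) covers 1:t
3(q) covers 2:u
4(q) covers 3:q
5(p) covers 2:u
6(s) covers 5:p
floor of heap: 0:t
completions by unplaced set U, small U first (add the entries for U minus each lowest piece of U):
  |U|=1: {4}:1  {6}:1
  |U|=2: {3,4}:1  {4,6}:2  {5,6}:1
  |U|=3: {3,4,6}:3  {4,5,6}:3
  |U|=4: {3,4,5,6}:6
  |U|=5: {2,3,4,5,6}:6
  start at 0(t): 6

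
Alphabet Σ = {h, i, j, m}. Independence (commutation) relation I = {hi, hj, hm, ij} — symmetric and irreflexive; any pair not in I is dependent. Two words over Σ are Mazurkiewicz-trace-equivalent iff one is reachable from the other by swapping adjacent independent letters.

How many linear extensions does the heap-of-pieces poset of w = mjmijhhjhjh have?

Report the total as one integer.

drop 0:m onto floor
drop 1:j onto {0:m}
drop 2:m onto {1:j}
drop 3:i onto {2:m}
drop 4:j onto {2:m}
drop 5:h onto floor
drop 6:h onto {5:h}
drop 7:j onto {4:j}
drop 8:h onto {6:h}
drop 9:j onto {7:j}
drop 10:h onto {8:h}
ground layer = {0:m, 5:h}
drop-orders for the pieces not yet dropped (sum over which currently-grounded one goes next):
  1 to go: {3} 1  {9} 1  {10} 1
  2 to go: {3,9} 2  {3,10} 2  {7,9} 1  {8,10} 1  {9,10} 2
  3 to go: {3,7,9} 3  {3,8,10} 3  {3,9,10} 6  {4,7,9} 1  {6,8,10} 1  {7,9,10} 3  {8,9,10} 3
  4 to go: {3,4,7,9} 4  {3,6,8,10} 4  {3,7,9,10} 12  {3,8,9,10} 12  {4,7,9,10} 4  {5,6,8,10} 1  {6,8,9,10} 4  {7,8,9,10} 6
  5 to go: {2,3,4,7,9} 4  {3,4,7,9,10} 20  {3,5,6,8,10} 5  {3,6,8,9,10} 20  {3,7,8,9,10} 30  {4,7,8,9,10} 10  {5,6,8,9,10} 5  {6,7,8,9,10} 10
  6 to go: {1,2,3,4,7,9} 4  {2,3,4,7,9,10} 24  {3,4,7,8,9,10} 60  {3,5,6,8,9,10} 30  {3,6,7,8,9,10} 60  {4,6,7,8,9,10} 20  {5,6,7,8,9,10} 15
  7 to go: {0,1,2,3,4,7,9} 4  {1,2,3,4,7,9,10} 28  {2,3,4,7,8,9,10} 84  {3,4,6,7,8,9,10} 140  {3,5,6,7,8,9,10} 105  {4,5,6,7,8,9,10} 35
  8 to go: {0,1,2,3,4,7,9,10} 32  {1,2,3,4,7,8,9,10} 112  {2,3,4,6,7,8,9,10} 224  {3,4,5,6,7,8,9,10} 280
  9 to go: {0,1,2,3,4,7,8,9,10} 144  {1,2,3,4,6,7,8,9,10} 336  {2,3,4,5,6,7,8,9,10} 504
  if 0:m drops first: 840 orders
  if 5:h drops first: 480 orders
heap linearizations: 1320

1320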